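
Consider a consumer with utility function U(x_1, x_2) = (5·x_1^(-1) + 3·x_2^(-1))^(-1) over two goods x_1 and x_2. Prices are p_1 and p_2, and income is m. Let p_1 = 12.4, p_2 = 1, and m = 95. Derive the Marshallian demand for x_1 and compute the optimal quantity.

x_1* = 6.2799

MRS = MU_x_1/MU_x_2 = (5/3)·(x_2/x_1)^(2). Set equal to p_1/p_2.
Solve for the ratio: x_2/x_1 = [(3/5)·p_1/p_2]^(0.5).
Substitute x_2 = (x_2/x_1)·x_1 into the budget: x_1* = m/(p_1 + p_2·(x_2/x_1)).
Numerically x_2/x_1 = 2.727636, so x_1* = 95/(12.4 + 1·2.727636) = 6.2799.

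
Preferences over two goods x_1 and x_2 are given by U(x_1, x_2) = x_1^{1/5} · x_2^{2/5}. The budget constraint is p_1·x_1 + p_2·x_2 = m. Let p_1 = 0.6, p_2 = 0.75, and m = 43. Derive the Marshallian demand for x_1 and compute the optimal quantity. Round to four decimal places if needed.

x_1* = 23.8889

At p_1=0.6, p_2=0.75, m=43: x_1* = 1/3·43/0.6 = 23.8889.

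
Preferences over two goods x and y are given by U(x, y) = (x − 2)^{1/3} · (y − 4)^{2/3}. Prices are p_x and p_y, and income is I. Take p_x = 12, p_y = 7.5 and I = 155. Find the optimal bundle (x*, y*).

Let x' = x−2, y' = y−4. MRS = (1/2)·y'/x' = p_x/p_y.
After buying the subsistence bundle (2, 4), a share 1/3 of the remaining income goes to x: x* = 2 + 1/3·(I − 2p_x − 4p_y)/p_x.
Discretionary income = 155 − 2·12 − 4·7.5 = 101; x* = 2 + 1/3·101/12 = 4.8056; y* = 4 + 2/3·101/7.5 = 12.9778.

x* = 4.8056, y* = 12.9778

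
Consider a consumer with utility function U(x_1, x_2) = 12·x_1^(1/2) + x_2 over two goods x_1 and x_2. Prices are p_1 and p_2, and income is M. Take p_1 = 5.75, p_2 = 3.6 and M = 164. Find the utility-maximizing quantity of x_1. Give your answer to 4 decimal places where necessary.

MU_x_1 = 6/√x_1, MU_x_2 = 1. Tangency: 6/√x_1 = p_1/p_2.
Thus x_1* = (6·p_2/p_1)² — independent of M — with the rest of income spent on x_2.
Plugging in: x_1* = (6·3.6/5.75)² = 14.1115.

x_1* = 14.1115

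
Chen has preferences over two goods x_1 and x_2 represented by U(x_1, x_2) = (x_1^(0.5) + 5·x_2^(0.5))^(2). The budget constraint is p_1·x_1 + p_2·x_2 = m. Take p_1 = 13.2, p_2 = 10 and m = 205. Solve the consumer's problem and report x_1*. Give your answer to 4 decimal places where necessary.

MU_x_1 ∝ x_1^(-0.5), MU_x_2 ∝ 5·x_2^(-0.5), so MRS = (1/5)·(x_2/x_1)^(0.5) = p_1/p_2.
Solve for the ratio: x_2/x_1 = [5·p_1/p_2]^(2).
With the ratio pinned down, the budget gives x_1* = m/(p_1 + p_2·(x_2/x_1)) and x_2* = (x_2/x_1)·x_1*.
Numerically x_2/x_1 = 43.56, so x_1* = 205/(13.2 + 10·43.56) = 0.4568.

x_1* = 0.4568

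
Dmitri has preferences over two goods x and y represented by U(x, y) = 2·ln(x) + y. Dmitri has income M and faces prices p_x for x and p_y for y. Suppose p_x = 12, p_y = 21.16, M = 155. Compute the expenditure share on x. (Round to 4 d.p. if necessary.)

share on x = 0.273

MU_x = 2/x, MU_y = 1. Tangency: 2/x = p_x/p_y.
So x*(p_x,p_y) = 2·p_y/p_x, independent of income; and y* = (M − 2·p_y)/p_y.
At the given prices: x* = 2·21.16/12 = 3.5267, and y* = 5.3251.
Expenditure on x: 12·3.5267 = 42.32; share = 0.273.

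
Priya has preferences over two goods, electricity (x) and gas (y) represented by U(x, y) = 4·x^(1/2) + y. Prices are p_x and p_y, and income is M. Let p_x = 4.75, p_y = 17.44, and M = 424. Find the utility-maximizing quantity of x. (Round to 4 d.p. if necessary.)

x* = 53.922

Set MRS = p_x/p_y: 2·x^(−1/2) = p_x/p_y.
Thus x* = (2·p_y/p_x)² — independent of M — with the rest of income spent on y.
Plugging in: x* = (2·17.44/4.75)² = 53.922.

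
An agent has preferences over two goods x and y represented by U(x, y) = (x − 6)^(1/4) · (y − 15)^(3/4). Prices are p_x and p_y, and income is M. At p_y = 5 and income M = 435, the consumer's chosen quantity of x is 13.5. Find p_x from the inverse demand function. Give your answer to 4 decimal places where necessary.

p_x = 10

Let x' = x−6, y' = y−15. MRS = (1/3)·y'/x' = p_x/p_y.
After buying the subsistence bundle (6, 15), a share 0.25 of the remaining income goes to x: x* = 6 + 0.25·(M − 6p_x − 15p_y)/p_x.
Set x* = 13.5 in the demand function and solve for p_x: p_x = 10.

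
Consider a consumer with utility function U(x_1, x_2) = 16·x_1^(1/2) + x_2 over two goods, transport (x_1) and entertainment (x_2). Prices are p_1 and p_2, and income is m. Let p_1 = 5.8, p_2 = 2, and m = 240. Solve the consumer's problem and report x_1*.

x_1* = 7.61

Set MRS = p_1/p_2: 8·x_1^(−1/2) = p_1/p_2.
Solve: √x_1 = 8·p_2/p_1, so x_1*(p_1,p_2) = (8·p_2/p_1)², and x_2* = (m − p_1·x_1*)/p_2.
Plugging in: x_1* = (8·2/5.8)² = 7.61.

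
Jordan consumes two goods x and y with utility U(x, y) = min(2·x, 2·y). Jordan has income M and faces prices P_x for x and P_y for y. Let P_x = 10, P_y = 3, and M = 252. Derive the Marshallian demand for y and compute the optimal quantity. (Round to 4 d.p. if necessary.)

With perfect complements, no substitution: consume in ratio x:y = 2:2.
Budget: P_x·x + P_y·x = M, so (2·P_x + 2·P_y)·x = 2·M.
Demand: x*(P_x,P_y,M) = 2·M/(2·P_x + 2·P_y), y* = 2·M/(2·P_x + 2·P_y).
Here 2·10 + 2·3 = 26, giving y* = 19.3846.

y* = 19.3846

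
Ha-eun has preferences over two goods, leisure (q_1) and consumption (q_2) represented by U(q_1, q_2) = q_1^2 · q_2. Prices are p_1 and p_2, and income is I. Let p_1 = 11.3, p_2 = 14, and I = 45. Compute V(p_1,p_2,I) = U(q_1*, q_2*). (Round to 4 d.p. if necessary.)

V = 7.5518

The MRS is 2·q_2/q_1. Set MRS = p_1/p_2.
So 2·p_2·q_2 = p_1·q_1; combined with the budget, a share 2/3 of income goes to q_1.
Demand: q_1*(p_1,p_2,I) = 2/3·I/p_1 and q_2* = 1/3·I/p_2.
At p_1=11.3, p_2=14, I=45: q_1* = 2/3·45/11.3 = 2.6549, q_2* = 1.0714.
Utility at the optimum: U(2.6549, 1.0714) = 7.5518.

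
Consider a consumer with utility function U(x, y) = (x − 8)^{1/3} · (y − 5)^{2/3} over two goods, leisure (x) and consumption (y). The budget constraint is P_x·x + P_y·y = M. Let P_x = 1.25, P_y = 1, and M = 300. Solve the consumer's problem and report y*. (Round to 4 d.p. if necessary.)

This is Cobb-Douglas in (x−8, y−5): tangency gives 1/3·P_y·(y−5) = 2/3·P_x·(x−8).
After buying the subsistence bundle (8, 5), a share 1/3 of the remaining income goes to x: x* = 8 + 1/3·(M − 8P_x − 5P_y)/P_x.
Discretionary income = 300 − 8·1.25 − 5·1 = 285; y* = 5 + 2/3·285/1 = 195.

y* = 195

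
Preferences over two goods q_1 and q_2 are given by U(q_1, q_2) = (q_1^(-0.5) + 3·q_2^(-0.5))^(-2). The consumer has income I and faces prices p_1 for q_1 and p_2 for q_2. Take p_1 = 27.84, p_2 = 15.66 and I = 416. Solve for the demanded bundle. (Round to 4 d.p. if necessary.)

MRS = MU_q_1/MU_q_2 = (1/3)·(q_2/q_1)^(1.5). Set equal to p_1/p_2.
Solve for the ratio: q_2/q_1 = [3·p_1/p_2]^(2/3).
Substitute q_2 = (q_2/q_1)·q_1 into the budget: q_1* = I/(p_1 + p_2·(q_2/q_1)).
Numerically q_2/q_1 = 3.052571, so q_1* = 416/(27.84 + 15.66·3.052571) = 5.4995 and q_2* = 3.052571·5.4995 = 16.7876.

q_1* = 5.4995, q_2* = 16.7876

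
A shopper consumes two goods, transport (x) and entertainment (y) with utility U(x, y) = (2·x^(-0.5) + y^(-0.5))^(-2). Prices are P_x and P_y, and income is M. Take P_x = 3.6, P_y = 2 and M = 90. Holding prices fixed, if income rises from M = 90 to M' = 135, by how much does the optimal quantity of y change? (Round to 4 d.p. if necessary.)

From the CES first-order condition, 2·(y/x)^(1.5) = P_x/P_y.
Solve for the ratio: y/x = [(1/2)·P_x/P_y]^(2/3).
With the ratio pinned down, the budget gives x* = M/(P_x + P_y·(y/x)) and y* = (y/x)·x*.
Numerically y/x = 0.93217, so x* = 90/(3.6 + 2·0.93217) = 16.4704 and y* = 0.93217·16.4704 = 15.3532.
At M' = 135: y* = 23.0298. Change: 23.0298 − 15.3532 = 7.6766.

Δy* = 7.6766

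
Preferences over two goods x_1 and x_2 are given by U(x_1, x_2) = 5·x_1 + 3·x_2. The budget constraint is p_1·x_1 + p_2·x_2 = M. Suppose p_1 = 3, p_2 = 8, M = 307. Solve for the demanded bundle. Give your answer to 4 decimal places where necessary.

Numerically: x_1* = 102.3333, x_2* = 0.

x_1* = 102.3333, x_2* = 0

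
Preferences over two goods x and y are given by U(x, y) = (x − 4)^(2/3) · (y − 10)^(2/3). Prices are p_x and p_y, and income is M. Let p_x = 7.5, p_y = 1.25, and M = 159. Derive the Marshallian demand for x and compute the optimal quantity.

x* = 11.7667

This is Cobb-Douglas in (x−4, y−10): tangency gives 2/3·p_y·(y−10) = 2/3·p_x·(x−4).
After buying the subsistence bundle (4, 10), a share 0.5 of the remaining income goes to x: x* = 4 + 0.5·(M − 4p_x − 10p_y)/p_x.
Discretionary income = 159 − 4·7.5 − 10·1.25 = 116.5; x* = 4 + 0.5·116.5/7.5 = 11.7667.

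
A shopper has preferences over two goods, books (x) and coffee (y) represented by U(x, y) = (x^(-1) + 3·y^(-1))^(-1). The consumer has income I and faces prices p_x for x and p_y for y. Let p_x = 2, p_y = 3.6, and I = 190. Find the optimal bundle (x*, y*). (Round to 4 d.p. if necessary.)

x* = 28.5818, y* = 36.899

From the CES first-order condition, (1/3)·(y/x)^(2) = p_x/p_y.
Hence y/x = (3·p_x/p_y)^(1/(2)), i.e. raised to the 0.5 power.
Substitute y = (y/x)·x into the budget: x* = I/(p_x + p_y·(y/x)).
Numerically y/x = 1.290994, so x* = 190/(2 + 3.6·1.290994) = 28.5818 and y* = 1.290994·28.5818 = 36.899.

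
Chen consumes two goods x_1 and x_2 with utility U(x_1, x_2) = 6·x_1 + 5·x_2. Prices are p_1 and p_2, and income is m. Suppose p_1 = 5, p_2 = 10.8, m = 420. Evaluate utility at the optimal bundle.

V = 504

Numerically: x_1* = 84, x_2* = 0.
Utility at the optimum: U(84, 0) = 504.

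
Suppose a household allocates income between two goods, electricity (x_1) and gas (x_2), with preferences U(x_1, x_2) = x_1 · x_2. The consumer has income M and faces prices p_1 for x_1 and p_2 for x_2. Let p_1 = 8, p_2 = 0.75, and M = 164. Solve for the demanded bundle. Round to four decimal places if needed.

x_1* = 10.25, x_2* = 109.3333

MU_x_1/MU_x_2 = (x_2)/(x_1); tangency sets this equal to p_1/p_2.
Rearranging, p_2·x_2 = p_1·x_1. Substituting into the budget gives p_1·x_1·(1 + 1) = M.
Demand: x_1*(p_1,p_2,M) = 0.5·M/p_1 and x_2* = 0.5·M/p_2.
At p_1=8, p_2=0.75, M=164: x_1* = 0.5·164/8 = 10.25, x_2* = 109.3333.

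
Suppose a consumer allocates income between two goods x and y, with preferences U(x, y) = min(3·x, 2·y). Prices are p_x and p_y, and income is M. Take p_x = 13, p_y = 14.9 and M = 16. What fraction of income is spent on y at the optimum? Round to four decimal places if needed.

Leontief preferences: the optimum is at the kink where x/2 = y/3, i.e. y = (3/2)·x.
Budget: p_x·x + p_y·(3/2)·x = M, so (2·p_x + 3·p_y)·x = 2·M.
Demand: x*(p_x,p_y,M) = 2·M/(2·p_x + 3·p_y), y* = 3·M/(2·p_x + 3·p_y).
Here 2·13 + 3·14.9 = 70.7, giving x* = 0.4526 and y* = 0.6789.
Expenditure on y: 14.9·0.6789 = 10.116; share = 0.6322.

share on y = 0.6322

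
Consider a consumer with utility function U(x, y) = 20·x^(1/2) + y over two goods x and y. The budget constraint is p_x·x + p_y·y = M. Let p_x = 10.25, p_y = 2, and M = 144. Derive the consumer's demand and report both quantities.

x* = 3.8073, y* = 52.4878

Utility is quasi-linear in y; the FOC for x is 10/√x = p_x/p_y.
Solve: √x = 10·p_y/p_x, so x*(p_x,p_y) = (10·p_y/p_x)², and y* = (M − p_x·x*)/p_y.
Plugging in: x* = (10·2/10.25)² = 3.8073, y* = 52.4878.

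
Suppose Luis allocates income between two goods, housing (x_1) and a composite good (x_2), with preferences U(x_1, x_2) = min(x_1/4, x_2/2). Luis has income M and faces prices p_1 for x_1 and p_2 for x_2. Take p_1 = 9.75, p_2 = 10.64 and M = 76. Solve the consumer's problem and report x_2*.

Leontief preferences: the optimum is at the kink where x_1/4 = x_2/2, i.e. x_2 = (1/2)·x_1.
Budget: p_1·x_1 + p_2·(1/2)·x_1 = M, so (4·p_1 + 2·p_2)·x_1 = 4·M.
Demand: x_1*(p_1,p_2,M) = 4·M/(4·p_1 + 2·p_2), x_2* = 2·M/(4·p_1 + 2·p_2).
Here 4·9.75 + 2·10.64 = 60.28, giving x_2* = 2.5216.

x_2* = 2.5216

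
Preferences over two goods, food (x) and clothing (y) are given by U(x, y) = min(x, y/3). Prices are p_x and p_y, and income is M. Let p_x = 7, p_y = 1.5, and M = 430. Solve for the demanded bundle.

With perfect complements, no substitution: consume in ratio x:y = 1:3.
Budget: p_x·x + p_y·3·x = M, so (p_x + 3·p_y)·x = M.
Demand: x*(p_x,p_y,M) = M/(p_x + 3·p_y), y* = 3·M/(p_x + 3·p_y).
Here 7 + 3·1.5 = 11.5, giving x* = 37.3913 and y* = 112.1739.

x* = 37.3913, y* = 112.1739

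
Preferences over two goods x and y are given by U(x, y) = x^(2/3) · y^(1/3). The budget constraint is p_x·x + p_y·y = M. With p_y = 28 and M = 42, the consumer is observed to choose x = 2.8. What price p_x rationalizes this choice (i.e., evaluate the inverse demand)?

p_x = 10

MU_x/MU_y = (2/3·y)/(1/3·x); tangency sets this equal to p_x/p_y.
Rearranging, p_y·y = (1/2)·p_x·x. Substituting into the budget gives p_x·x·(1 + (1/2)) = M.
Demand: x*(p_x,p_y,M) = 2/3·M/p_x and y* = 1/3·M/p_y.
Set x* = 2.8 in the demand function and solve for p_x: p_x = 10.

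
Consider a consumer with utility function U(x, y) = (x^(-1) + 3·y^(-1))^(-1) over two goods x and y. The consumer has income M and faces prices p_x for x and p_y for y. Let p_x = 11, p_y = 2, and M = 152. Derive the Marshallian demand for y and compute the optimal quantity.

y* = 32.2854

From the CES first-order condition, (1/3)·(y/x)^(2) = p_x/p_y.
Solve for the ratio: y/x = [3·p_x/p_y]^(0.5).
With the ratio pinned down, the budget gives x* = M/(p_x + p_y·(y/x)) and y* = (y/x)·x*.
Numerically y/x = 4.062019, so x* = 152/(11 + 2·4.062019) = 7.9481 and y* = 4.062019·7.9481 = 32.2854.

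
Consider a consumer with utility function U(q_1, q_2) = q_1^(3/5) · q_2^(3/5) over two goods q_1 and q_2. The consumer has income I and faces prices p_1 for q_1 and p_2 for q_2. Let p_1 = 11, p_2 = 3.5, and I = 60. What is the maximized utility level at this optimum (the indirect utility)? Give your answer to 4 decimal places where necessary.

V = 6.6263

The MRS is q_2/q_1. Set MRS = p_1/p_2.
So 0.6·p_2·q_2 = 0.6·p_1·q_1; combined with the budget, a share 0.5 of income goes to q_1.
Demand: q_1*(p_1,p_2,I) = 0.5·I/p_1 and q_2* = 0.5·I/p_2.
At p_1=11, p_2=3.5, I=60: q_1* = 0.5·60/11 = 2.7273, q_2* = 8.5714.
Utility at the optimum: U(2.7273, 8.5714) = 6.6263.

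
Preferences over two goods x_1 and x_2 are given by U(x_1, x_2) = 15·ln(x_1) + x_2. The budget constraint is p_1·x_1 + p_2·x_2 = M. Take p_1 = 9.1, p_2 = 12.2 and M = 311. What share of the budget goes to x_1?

share on x_1 = 0.5884

Set MRS = p_1/p_2: (15/x_1)/1 = p_1/p_2.
So x_1*(p_1,p_2) = 15·p_2/p_1, independent of income; and x_2* = (M − 15·p_2)/p_2.
At the given prices: x_1* = 15·12.2/9.1 = 20.1099, and x_2* = 10.4918.
Expenditure on x_1: 9.1·20.1099 = 183; share = 0.5884.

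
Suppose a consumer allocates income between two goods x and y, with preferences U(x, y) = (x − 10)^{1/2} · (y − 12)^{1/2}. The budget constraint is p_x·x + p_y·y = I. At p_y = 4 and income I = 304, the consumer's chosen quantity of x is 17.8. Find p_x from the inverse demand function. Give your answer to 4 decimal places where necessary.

MRS = (y−12)/(x−10). Tangency with p_x/p_y gives y−12 = (p_x/p_y)·(x−10).
After buying the subsistence bundle (10, 12), a share 0.5 of the remaining income goes to x: x* = 10 + 0.5·(I − 10p_x − 12p_y)/p_x.
Set x* = 17.8 in the demand function and solve for p_x: p_x = 10.

p_x = 10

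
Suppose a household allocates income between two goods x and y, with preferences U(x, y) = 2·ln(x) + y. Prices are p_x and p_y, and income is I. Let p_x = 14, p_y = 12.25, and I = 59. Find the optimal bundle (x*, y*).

x* = 1.75, y* = 2.8163

Set MRS = p_x/p_y: (2/x)/1 = p_x/p_y.
So x*(p_x,p_y) = 2·p_y/p_x, independent of income; and y* = (I − 2·p_y)/p_y.
At the given prices: x* = 2·12.25/14 = 1.75, and y* = 2.8163.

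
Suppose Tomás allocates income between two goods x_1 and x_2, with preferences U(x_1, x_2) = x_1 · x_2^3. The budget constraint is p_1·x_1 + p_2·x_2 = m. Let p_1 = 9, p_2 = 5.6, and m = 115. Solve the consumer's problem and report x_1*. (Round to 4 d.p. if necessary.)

The MRS is (1/3)·x_2/x_1. Set MRS = p_1/p_2.
Rearranging, p_2·x_2 = 3·p_1·x_1. Substituting into the budget gives p_1·x_1·(1 + 3) = m.
Demand: x_1*(p_1,p_2,m) = 0.25·m/p_1 and x_2* = 0.75·m/p_2.
At p_1=9, p_2=5.6, m=115: x_1* = 0.25·115/9 = 3.1944.

x_1* = 3.1944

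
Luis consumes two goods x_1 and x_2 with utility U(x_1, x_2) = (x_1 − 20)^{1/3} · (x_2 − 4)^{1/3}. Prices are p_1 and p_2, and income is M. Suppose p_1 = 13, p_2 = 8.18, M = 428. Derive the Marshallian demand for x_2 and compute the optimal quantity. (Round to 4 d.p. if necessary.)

Let x_1' = x_1−20, x_2' = x_2−4. MRS = x_2'/x_1' = p_1/p_2.
Substituting into the budget: x_1* = 20 + 0.5·(M − 20·p_1 − 4·p_2)/p_1, and x_2* = 4 + 0.5·(…)/p_2.
Discretionary income = 428 − 20·13 − 4·8.18 = 135.28; x_2* = 4 + 0.5·135.28/8.18 = 12.2689.

x_2* = 12.2689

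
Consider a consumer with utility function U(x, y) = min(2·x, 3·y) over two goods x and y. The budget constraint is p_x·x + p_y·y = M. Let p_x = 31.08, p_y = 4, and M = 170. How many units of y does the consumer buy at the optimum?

With perfect complements, no substitution: consume in ratio x:y = 3:2.
Budget: p_x·x + p_y·(2/3)·x = M, so (3·p_x + 2·p_y)·x = 3·M.
Demand: x*(p_x,p_y,M) = 3·M/(3·p_x + 2·p_y), y* = 2·M/(3·p_x + 2·p_y).
Here 3·31.08 + 2·4 = 101.24, giving y* = 3.3584.

y* = 3.3584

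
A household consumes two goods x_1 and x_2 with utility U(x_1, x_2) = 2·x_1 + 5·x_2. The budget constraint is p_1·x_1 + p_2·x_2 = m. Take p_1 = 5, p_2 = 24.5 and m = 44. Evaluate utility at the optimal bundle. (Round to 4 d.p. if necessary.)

V = 17.6

x_1 gives more utility per dollar, so spend all income on x_1: x_1* = m/p_1, x_2* = 0.
Numerically: x_1* = 8.8, x_2* = 0.
Utility at the optimum: U(8.8, 0) = 17.6.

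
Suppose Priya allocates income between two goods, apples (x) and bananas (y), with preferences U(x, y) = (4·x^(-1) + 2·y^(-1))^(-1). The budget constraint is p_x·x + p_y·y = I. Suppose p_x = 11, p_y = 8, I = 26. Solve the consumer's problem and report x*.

Numerically y/x = 0.829156, so x* = 26/(11 + 8·0.829156) = 1.4745.

x* = 1.4745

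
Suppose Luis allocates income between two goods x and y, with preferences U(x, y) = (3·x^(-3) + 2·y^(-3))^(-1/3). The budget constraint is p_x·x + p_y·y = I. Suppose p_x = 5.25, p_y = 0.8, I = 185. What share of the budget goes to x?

share on x = 0.8194

From the CES first-order condition, (3/2)·(y/x)^(4) = p_x/p_y.
Solve for the ratio: y/x = [(2/3)·p_x/p_y]^(0.25).
Substitute y = (y/x)·x into the budget: x* = I/(p_x + p_y·(y/x)).
Numerically y/x = 1.446254, so x* = 185/(5.25 + 0.8·1.446254) = 28.8747 and y* = 1.446254·28.8747 = 41.7601.
Expenditure on x: 5.25·28.8747 = 151.5919; share = 0.8194.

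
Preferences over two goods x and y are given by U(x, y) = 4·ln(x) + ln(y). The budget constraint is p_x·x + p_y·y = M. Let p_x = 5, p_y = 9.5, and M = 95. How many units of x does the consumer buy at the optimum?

x* = 15.2

MU_x/MU_y = (4·y)/(x); tangency sets this equal to p_x/p_y.
Rearranging, p_y·y = (1/4)·p_x·x. Substituting into the budget gives p_x·x·(1 + (1/4)) = M.
Demand: x*(p_x,p_y,M) = 0.8·M/p_x and y* = 0.2·M/p_y.
At p_x=5, p_y=9.5, M=95: x* = 0.8·95/5 = 15.2.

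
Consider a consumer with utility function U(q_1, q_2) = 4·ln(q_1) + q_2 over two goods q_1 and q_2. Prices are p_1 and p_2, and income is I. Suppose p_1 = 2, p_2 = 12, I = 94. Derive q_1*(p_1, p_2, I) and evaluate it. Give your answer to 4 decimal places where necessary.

q_1* = 24

Set MRS = p_1/p_2: (4/q_1)/1 = p_1/p_2.
So q_1*(p_1,p_2) = 4·p_2/p_1, independent of income; and q_2* = (I − 4·p_2)/p_2.
At the given prices: q_1* = 4·12/2 = 24.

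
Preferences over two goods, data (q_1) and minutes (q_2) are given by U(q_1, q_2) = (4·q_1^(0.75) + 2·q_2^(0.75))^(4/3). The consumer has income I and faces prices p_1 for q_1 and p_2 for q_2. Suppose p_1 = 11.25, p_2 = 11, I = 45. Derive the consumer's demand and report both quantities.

q_1* = 3.7493, q_2* = 0.2564

From the CES first-order condition, 2·(q_2/q_1)^(0.25) = p_1/p_2.
Hence q_2/q_1 = ((1/2)·p_1/p_2)^(1/(0.25)), i.e. raised to the 4 power.
Substitute q_2 = (q_2/q_1)·q_1 into the budget: q_1* = I/(p_1 + p_2·(q_2/q_1)).
Numerically q_2/q_1 = 0.068378, so q_1* = 45/(11.25 + 11·0.068378) = 3.7493 and q_2* = 0.068378·3.7493 = 0.2564.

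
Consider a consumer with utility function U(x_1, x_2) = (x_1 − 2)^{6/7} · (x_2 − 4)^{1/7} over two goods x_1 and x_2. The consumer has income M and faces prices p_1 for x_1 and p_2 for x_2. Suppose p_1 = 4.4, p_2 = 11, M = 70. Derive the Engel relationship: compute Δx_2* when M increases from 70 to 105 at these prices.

Δx_2* = 0.4545

MRS = 6·(x_2−4)/(x_1−2). Tangency with p_1/p_2 gives x_2−4 = (1/6)·(p_1/p_2)·(x_1−2).
After buying the subsistence bundle (2, 4), a share 6/7 of the remaining income goes to x_1: x_1* = 2 + 6/7·(M − 2p_1 − 4p_2)/p_1.
Discretionary income = 70 − 2·4.4 − 4·11 = 17.2; x_2* = 4 + 1/7·17.2/11 = 4.2234.
At M' = 105: x_2* = 4.6779. Change: 4.6779 − 4.2234 = 0.4545.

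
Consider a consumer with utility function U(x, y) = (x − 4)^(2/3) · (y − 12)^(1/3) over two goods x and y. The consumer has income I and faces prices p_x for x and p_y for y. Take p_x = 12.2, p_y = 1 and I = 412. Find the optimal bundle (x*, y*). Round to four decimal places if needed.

Let x' = x−4, y' = y−12. MRS = 2·y'/x' = p_x/p_y.
After buying the subsistence bundle (4, 12), a share 2/3 of the remaining income goes to x: x* = 4 + 2/3·(I − 4p_x − 12p_y)/p_x.
Discretionary income = 412 − 4·12.2 − 12·1 = 351.2; x* = 4 + 2/3·351.2/12.2 = 23.1913; y* = 12 + 1/3·351.2/1 = 129.0667.

x* = 23.1913, y* = 129.0667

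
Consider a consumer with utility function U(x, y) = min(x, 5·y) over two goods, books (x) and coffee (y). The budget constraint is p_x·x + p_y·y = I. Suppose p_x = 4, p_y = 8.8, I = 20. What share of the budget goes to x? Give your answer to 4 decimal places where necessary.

share on x = 0.6944

Leontief preferences: the optimum is at the kink where x/5 = y/1, i.e. y = (1/5)·x.
Budget: p_x·x + p_y·(1/5)·x = I, so (5·p_x + p_y)·x = 5·I.
Demand: x*(p_x,p_y,I) = 5·I/(5·p_x + p_y), y* = I/(5·p_x + p_y).
Here 5·4 + 8.8 = 28.8, giving x* = 3.4722 and y* = 0.6944.
Expenditure on x: 4·3.4722 = 13.8889; share = 0.6944.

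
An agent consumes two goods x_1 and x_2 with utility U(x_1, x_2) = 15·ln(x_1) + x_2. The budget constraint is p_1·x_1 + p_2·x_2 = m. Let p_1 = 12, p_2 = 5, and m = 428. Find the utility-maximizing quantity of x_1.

x_1* = 6.25

Set MRS = p_1/p_2: (15/x_1)/1 = p_1/p_2.
So x_1*(p_1,p_2) = 15·p_2/p_1, independent of income; and x_2* = (m − 15·p_2)/p_2.
At the given prices: x_1* = 15·5/12 = 6.25.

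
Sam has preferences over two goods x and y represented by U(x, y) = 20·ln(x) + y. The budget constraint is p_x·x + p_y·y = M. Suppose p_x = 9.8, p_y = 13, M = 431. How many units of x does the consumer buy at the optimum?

x* = 26.5306

Set MRS = p_x/p_y: (20/x)/1 = p_x/p_y.
So x*(p_x,p_y) = 20·p_y/p_x, independent of income; and y* = (M − 20·p_y)/p_y.
At the given prices: x* = 20·13/9.8 = 26.5306.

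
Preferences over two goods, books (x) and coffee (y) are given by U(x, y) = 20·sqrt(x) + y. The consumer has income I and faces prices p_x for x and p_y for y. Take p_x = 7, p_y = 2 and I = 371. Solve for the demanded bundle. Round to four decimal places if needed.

Set MRS = p_x/p_y: 10·x^(−1/2) = p_x/p_y.
Solve: √x = 10·p_y/p_x, so x*(p_x,p_y) = (10·p_y/p_x)², and y* = (I − p_x·x*)/p_y.
Plugging in: x* = (10·2/7)² = 8.1633, y* = 156.9286.

x* = 8.1633, y* = 156.9286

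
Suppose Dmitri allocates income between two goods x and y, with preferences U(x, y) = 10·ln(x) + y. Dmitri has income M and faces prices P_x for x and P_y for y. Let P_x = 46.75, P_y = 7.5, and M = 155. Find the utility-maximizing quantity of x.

MU_x = 10/x, MU_y = 1. Tangency: 10/x = P_x/P_y.
So x*(P_x,P_y) = 10·P_y/P_x, independent of income; and y* = (M − 10·P_y)/P_y.
At the given prices: x* = 10·7.5/46.75 = 1.6043.

x* = 1.6043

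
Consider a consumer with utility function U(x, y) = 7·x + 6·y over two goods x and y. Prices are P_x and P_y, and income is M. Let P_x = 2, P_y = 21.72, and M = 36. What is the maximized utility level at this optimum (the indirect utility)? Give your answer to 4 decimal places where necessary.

V = 126

Linear utility — the consumer picks whichever good has higher MU/price: 7/2 = 3.5 vs 6/21.72 = 0.2762.
x gives more utility per dollar, so spend all income on x: x* = M/P_x, y* = 0.
Numerically: x* = 18, y* = 0.
Utility at the optimum: U(18, 0) = 126.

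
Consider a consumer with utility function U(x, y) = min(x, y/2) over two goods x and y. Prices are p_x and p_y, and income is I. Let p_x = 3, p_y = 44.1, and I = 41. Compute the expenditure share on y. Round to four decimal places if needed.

Leontief preferences: the optimum is at the kink where x/1 = y/2, i.e. y = 2·x.
Budget: p_x·x + p_y·2·x = I, so (p_x + 2·p_y)·x = I.
Demand: x*(p_x,p_y,I) = I/(p_x + 2·p_y), y* = 2·I/(p_x + 2·p_y).
Here 3 + 2·44.1 = 91.2, giving x* = 0.4496 and y* = 0.8991.
Expenditure on y: 44.1·0.8991 = 39.6513; share = 0.9671.

share on y = 0.9671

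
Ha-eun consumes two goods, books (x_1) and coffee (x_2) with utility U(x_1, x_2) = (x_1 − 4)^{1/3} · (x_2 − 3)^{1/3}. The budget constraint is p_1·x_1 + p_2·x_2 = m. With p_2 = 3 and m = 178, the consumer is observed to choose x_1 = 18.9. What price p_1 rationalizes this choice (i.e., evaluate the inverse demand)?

Let x_1' = x_1−4, x_2' = x_2−3. MRS = x_2'/x_1' = p_1/p_2.
After buying the subsistence bundle (4, 3), a share 0.5 of the remaining income goes to x_1: x_1* = 4 + 0.5·(m − 4p_1 − 3p_2)/p_1.
Set x_1* = 18.9 in the demand function and solve for p_1: p_1 = 5.

p_1 = 5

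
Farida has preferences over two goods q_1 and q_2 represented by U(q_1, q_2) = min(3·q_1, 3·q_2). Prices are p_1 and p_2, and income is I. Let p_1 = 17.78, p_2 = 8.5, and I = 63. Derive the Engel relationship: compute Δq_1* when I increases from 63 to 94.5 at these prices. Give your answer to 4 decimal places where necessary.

Δq_1* = 1.1986

Leontief preferences: the optimum is at the kink where q_1/3 = q_2/3, i.e. q_2 = q_1.
Budget: p_1·q_1 + p_2·q_1 = I, so (3·p_1 + 3·p_2)·q_1 = 3·I.
Demand: q_1*(p_1,p_2,I) = 3·I/(3·p_1 + 3·p_2), q_2* = 3·I/(3·p_1 + 3·p_2).
Here 3·17.78 + 3·8.5 = 78.84, giving q_1* = 2.3973.
At I' = 94.5: q_1* = 3.5959. Change: 3.5959 − 2.3973 = 1.1986.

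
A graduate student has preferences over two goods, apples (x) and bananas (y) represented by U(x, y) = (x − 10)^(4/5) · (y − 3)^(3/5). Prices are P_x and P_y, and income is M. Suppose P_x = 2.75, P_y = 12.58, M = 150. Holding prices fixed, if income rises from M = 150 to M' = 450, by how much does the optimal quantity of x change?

After buying the subsistence bundle (10, 3), a share 4/7 of the remaining income goes to x: x* = 10 + 4/7·(M − 10P_x − 3P_y)/P_x.
Discretionary income = 150 − 10·2.75 − 3·12.58 = 84.76; x* = 10 + 4/7·84.76/2.75 = 27.6125.
At M' = 450: x* = 89.9501. Change: 89.9501 − 27.6125 = 62.3377.

Δx* = 62.3377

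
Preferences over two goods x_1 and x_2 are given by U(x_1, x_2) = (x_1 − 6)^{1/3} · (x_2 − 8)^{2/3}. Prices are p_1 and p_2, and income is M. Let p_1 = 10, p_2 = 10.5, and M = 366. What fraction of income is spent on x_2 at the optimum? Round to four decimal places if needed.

Substituting into the budget: x_1* = 6 + 1/3·(M − 6·p_1 − 8·p_2)/p_1, and x_2* = 8 + 2/3·(…)/p_2.
Discretionary income = 366 − 6·10 − 8·10.5 = 222; x_1* = 6 + 1/3·222/10 = 13.4; x_2* = 8 + 2/3·222/10.5 = 22.0952.
Expenditure on x_2: 10.5·22.0952 = 232; share = 0.6339.

share on x_2 = 0.6339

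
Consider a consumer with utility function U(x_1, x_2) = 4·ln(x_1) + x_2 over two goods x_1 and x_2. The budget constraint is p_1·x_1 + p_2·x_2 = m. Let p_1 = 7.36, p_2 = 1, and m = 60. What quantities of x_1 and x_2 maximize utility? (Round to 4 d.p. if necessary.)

x_1* = 0.5435, x_2* = 56

Set MRS = p_1/p_2: (4/x_1)/1 = p_1/p_2.
So x_1*(p_1,p_2) = 4·p_2/p_1, independent of income; and x_2* = (m − 4·p_2)/p_2.
At the given prices: x_1* = 4·1/7.36 = 0.5435, and x_2* = 56.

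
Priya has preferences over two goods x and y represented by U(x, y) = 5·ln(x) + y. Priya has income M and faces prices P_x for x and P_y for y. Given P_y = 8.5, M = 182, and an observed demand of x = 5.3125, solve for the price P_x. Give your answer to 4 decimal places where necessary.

P_x = 8

Set MRS = P_x/P_y: (5/x)/1 = P_x/P_y.
So x*(P_x,P_y) = 5·P_y/P_x, independent of income; and y* = (M − 5·P_y)/P_y.
Set x* = 5.3125 in the demand function and solve for P_x: P_x = 8.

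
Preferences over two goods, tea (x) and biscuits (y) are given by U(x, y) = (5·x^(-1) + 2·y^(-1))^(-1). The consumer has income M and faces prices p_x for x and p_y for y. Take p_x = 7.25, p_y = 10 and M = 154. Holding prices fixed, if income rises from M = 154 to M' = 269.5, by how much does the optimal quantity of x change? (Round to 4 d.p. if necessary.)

Δx* = 9.1412

From the CES first-order condition, (5/2)·(y/x)^(2) = p_x/p_y.
Hence y/x = ((2/5)·p_x/p_y)^(1/(2)), i.e. raised to the 0.5 power.
With the ratio pinned down, the budget gives x* = M/(p_x + p_y·(y/x)) and y* = (y/x)·x*.
Numerically y/x = 0.538516, so x* = 154/(7.25 + 10·0.538516) = 12.1882.
At M' = 269.5: x* = 21.3294. Change: 21.3294 − 12.1882 = 9.1412.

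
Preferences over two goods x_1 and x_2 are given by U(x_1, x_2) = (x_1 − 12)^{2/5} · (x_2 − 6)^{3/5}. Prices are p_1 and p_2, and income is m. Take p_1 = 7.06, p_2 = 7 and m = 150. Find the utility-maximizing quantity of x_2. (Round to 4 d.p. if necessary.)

x_2* = 7.9954

This is Cobb-Douglas in (x_1−12, x_2−6): tangency gives 0.4·p_2·(x_2−6) = 0.6·p_1·(x_1−12).
After buying the subsistence bundle (12, 6), a share 0.4 of the remaining income goes to x_1: x_1* = 12 + 0.4·(m − 12p_1 − 6p_2)/p_1.
Discretionary income = 150 − 12·7.06 − 6·7 = 23.28; x_2* = 6 + 0.6·23.28/7 = 7.9954.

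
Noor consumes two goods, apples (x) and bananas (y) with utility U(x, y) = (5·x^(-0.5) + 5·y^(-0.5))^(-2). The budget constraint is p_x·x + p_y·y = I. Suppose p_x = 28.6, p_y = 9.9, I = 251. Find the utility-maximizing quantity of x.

From the CES first-order condition, (y/x)^(1.5) = p_x/p_y.
Solve for the ratio: y/x = [p_x/p_y]^(2/3).
With the ratio pinned down, the budget gives x* = I/(p_x + p_y·(y/x)) and y* = (y/x)·x*.
Numerically y/x = 2.028401, so x* = 251/(28.6 + 9.9·2.028401) = 5.156.

x* = 5.156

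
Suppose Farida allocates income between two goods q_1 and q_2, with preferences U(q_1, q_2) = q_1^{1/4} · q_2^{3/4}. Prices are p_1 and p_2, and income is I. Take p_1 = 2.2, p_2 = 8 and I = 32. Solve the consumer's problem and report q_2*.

MU_q_1/MU_q_2 = (0.25·q_2)/(0.75·q_1); tangency sets this equal to p_1/p_2.
Rearranging, p_2·q_2 = 3·p_1·q_1. Substituting into the budget gives p_1·q_1·(1 + 3) = I.
Demand: q_1*(p_1,p_2,I) = 0.25·I/p_1 and q_2* = 0.75·I/p_2.
At p_1=2.2, p_2=8, I=32: q_2* = 0.75·32/8 = 3.

q_2* = 3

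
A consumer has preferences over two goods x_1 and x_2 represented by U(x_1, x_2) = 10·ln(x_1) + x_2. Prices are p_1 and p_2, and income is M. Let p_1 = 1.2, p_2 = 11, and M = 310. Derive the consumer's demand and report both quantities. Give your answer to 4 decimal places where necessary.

MU_x_1 = 10/x_1, MU_x_2 = 1. Tangency: 10/x_1 = p_1/p_2.
So x_1*(p_1,p_2) = 10·p_2/p_1, independent of income; and x_2* = (M − 10·p_2)/p_2.
At the given prices: x_1* = 10·11/1.2 = 91.6667, and x_2* = 18.1818.

x_1* = 91.6667, x_2* = 18.1818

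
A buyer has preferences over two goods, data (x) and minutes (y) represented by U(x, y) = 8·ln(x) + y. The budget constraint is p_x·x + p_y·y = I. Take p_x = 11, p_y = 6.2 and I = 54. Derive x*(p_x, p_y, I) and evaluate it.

MU_x = 8/x, MU_y = 1. Tangency: 8/x = p_x/p_y.
So x*(p_x,p_y) = 8·p_y/p_x, independent of income; and y* = (I − 8·p_y)/p_y.
At the given prices: x* = 8·6.2/11 = 4.5091.

x* = 4.5091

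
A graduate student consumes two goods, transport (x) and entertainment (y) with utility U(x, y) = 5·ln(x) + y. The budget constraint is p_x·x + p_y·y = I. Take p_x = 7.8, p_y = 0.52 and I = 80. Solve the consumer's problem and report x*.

x* = 0.3333

MU_x = 5/x, MU_y = 1. Tangency: 5/x = p_x/p_y.
So x*(p_x,p_y) = 5·p_y/p_x, independent of income; and y* = (I − 5·p_y)/p_y.
At the given prices: x* = 5·0.52/7.8 = 0.3333.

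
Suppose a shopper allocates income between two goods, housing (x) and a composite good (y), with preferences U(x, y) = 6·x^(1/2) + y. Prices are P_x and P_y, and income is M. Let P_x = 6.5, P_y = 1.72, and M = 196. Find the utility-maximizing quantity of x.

x* = 0.6302

Set MRS = P_x/P_y: 3·x^(−1/2) = P_x/P_y.
Solve: √x = 3·P_y/P_x, so x*(P_x,P_y) = (3·P_y/P_x)², and y* = (M − P_x·x*)/P_y.
Plugging in: x* = (3·1.72/6.5)² = 0.6302.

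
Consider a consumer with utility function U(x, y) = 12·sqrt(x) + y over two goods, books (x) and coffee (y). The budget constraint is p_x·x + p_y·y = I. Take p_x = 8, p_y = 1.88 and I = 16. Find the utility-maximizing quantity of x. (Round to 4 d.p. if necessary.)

x* = 1.9881

Plugging in: x* = (6·1.88/8)² = 1.9881.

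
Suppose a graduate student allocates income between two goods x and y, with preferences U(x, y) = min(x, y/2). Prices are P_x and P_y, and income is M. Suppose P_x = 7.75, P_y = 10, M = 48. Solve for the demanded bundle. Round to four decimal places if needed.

x* = 1.7297, y* = 3.4595

Leontief preferences: the optimum is at the kink where x/1 = y/2, i.e. y = 2·x.
Budget: P_x·x + P_y·2·x = M, so (P_x + 2·P_y)·x = M.
Demand: x*(P_x,P_y,M) = M/(P_x + 2·P_y), y* = 2·M/(P_x + 2·P_y).
Here 7.75 + 2·10 = 27.75, giving x* = 1.7297 and y* = 3.4595.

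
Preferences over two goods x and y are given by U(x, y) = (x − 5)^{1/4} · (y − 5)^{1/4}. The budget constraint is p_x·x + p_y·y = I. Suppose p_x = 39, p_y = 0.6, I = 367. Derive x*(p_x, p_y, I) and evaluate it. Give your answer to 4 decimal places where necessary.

Let x' = x−5, y' = y−5. MRS = y'/x' = p_x/p_y.
After buying the subsistence bundle (5, 5), a share 0.5 of the remaining income goes to x: x* = 5 + 0.5·(I − 5p_x − 5p_y)/p_x.
Discretionary income = 367 − 5·39 − 5·0.6 = 169; x* = 5 + 0.5·169/39 = 7.1667.

x* = 7.1667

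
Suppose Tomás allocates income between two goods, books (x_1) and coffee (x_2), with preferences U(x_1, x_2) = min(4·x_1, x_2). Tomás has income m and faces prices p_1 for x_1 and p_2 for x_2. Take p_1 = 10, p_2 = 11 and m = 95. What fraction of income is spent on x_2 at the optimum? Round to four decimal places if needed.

share on x_2 = 0.8148

Here 10 + 4·11 = 54, giving x_1* = 1.7593 and x_2* = 7.037.
Expenditure on x_2: 11·7.037 = 77.4074; share = 0.8148.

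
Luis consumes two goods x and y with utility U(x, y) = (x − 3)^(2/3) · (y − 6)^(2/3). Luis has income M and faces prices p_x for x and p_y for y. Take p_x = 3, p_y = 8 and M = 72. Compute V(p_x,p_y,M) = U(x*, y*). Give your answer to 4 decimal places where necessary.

V = 1.7644

This is Cobb-Douglas in (x−3, y−6): tangency gives 2/3·p_y·(y−6) = 2/3·p_x·(x−3).
After buying the subsistence bundle (3, 6), a share 0.5 of the remaining income goes to x: x* = 3 + 0.5·(M − 3p_x − 6p_y)/p_x.
Discretionary income = 72 − 3·3 − 6·8 = 15; x* = 3 + 0.5·15/3 = 5.5; y* = 6 + 0.5·15/8 = 6.9375.
Utility at the optimum: U(5.5, 6.9375) = 1.7644.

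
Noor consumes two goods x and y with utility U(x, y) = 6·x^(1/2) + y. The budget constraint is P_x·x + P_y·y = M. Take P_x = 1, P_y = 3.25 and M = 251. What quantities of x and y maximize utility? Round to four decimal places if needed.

x* = 95.0625, y* = 47.9808

Set MRS = P_x/P_y: 3·x^(−1/2) = P_x/P_y.
Thus x* = (3·P_y/P_x)² — independent of M — with the rest of income spent on y.
Plugging in: x* = (3·3.25/1)² = 95.0625, y* = 47.9808.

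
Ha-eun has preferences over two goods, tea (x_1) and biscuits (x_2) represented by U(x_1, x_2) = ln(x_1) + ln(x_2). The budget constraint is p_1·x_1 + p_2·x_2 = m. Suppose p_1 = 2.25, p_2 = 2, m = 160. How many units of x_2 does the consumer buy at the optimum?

x_2* = 40

Demand: x_1*(p_1,p_2,m) = 0.5·m/p_1 and x_2* = 0.5·m/p_2.
At p_1=2.25, p_2=2, m=160: x_2* = 0.5·160/2 = 40.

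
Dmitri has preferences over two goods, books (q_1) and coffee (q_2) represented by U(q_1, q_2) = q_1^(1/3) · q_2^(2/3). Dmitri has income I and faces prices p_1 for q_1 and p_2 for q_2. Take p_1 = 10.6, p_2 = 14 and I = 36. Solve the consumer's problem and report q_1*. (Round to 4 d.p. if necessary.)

q_1* = 1.1321

Demand: q_1*(p_1,p_2,I) = 1/3·I/p_1 and q_2* = 2/3·I/p_2.
At p_1=10.6, p_2=14, I=36: q_1* = 1/3·36/10.6 = 1.1321.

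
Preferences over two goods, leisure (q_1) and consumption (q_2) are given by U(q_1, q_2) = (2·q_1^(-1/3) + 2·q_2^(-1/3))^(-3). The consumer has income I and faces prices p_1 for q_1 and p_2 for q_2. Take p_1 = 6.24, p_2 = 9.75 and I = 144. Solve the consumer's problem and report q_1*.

q_1* = 10.8954

MRS = MU_q_1/MU_q_2 = (q_2/q_1)^(4/3). Set equal to p_1/p_2.
Solve for the ratio: q_2/q_1 = [p_1/p_2]^(0.75).
With the ratio pinned down, the budget gives q_1* = I/(p_1 + p_2·(q_2/q_1)) and q_2* = (q_2/q_1)·q_1*.
Numerically q_2/q_1 = 0.715542, so q_1* = 144/(6.24 + 9.75·0.715542) = 10.8954.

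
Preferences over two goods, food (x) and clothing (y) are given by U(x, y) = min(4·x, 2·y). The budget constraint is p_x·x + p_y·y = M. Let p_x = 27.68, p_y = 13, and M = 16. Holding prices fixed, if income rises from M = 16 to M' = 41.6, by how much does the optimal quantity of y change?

Δy* = 0.9538

With perfect complements, no substitution: consume in ratio x:y = 2:4.
Budget: p_x·x + p_y·2·x = M, so (2·p_x + 4·p_y)·x = 2·M.
Demand: x*(p_x,p_y,M) = 2·M/(2·p_x + 4·p_y), y* = 4·M/(2·p_x + 4·p_y).
Here 2·27.68 + 4·13 = 107.36, giving y* = 0.5961.
At M' = 41.6: y* = 1.5499. Change: 1.5499 − 0.5961 = 0.9538.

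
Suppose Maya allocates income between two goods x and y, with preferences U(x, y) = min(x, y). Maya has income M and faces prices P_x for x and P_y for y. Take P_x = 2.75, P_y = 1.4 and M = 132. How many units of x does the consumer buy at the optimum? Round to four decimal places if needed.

x* = 31.8072

Leontief preferences: the optimum is at the kink where x/1 = y/1, i.e. y = x.
Budget: P_x·x + P_y·x = M, so (P_x + P_y)·x = M.
Demand: x*(P_x,P_y,M) = M/(P_x + P_y), y* = M/(P_x + P_y).
Here 2.75 + 1.4 = 4.15, giving x* = 31.8072.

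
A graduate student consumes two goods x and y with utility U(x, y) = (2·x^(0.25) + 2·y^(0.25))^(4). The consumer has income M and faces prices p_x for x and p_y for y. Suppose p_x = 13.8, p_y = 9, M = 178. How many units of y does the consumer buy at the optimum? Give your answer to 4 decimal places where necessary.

y* = 10.5922

From the CES first-order condition, (y/x)^(0.75) = p_x/p_y.
Solve for the ratio: y/x = [p_x/p_y]^(4/3).
Substitute y = (y/x)·x into the budget: x* = M/(p_x + p_y·(y/x)).
Numerically y/x = 1.768135, so x* = 178/(13.8 + 9·1.768135) = 5.9906 and y* = 1.768135·5.9906 = 10.5922.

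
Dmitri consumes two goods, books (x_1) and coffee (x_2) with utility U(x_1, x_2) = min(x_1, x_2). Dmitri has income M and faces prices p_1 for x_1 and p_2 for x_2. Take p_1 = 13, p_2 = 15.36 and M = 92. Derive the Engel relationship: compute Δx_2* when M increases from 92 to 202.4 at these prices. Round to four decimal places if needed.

Δx_2* = 3.8928

With perfect complements, no substitution: consume in ratio x_1:x_2 = 1:1.
Budget: p_1·x_1 + p_2·x_1 = M, so (p_1 + p_2)·x_1 = M.
Demand: x_1*(p_1,p_2,M) = M/(p_1 + p_2), x_2* = M/(p_1 + p_2).
Here 13 + 15.36 = 28.36, giving x_2* = 3.244.
At M' = 202.4: x_2* = 7.1368. Change: 7.1368 − 3.244 = 3.8928.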